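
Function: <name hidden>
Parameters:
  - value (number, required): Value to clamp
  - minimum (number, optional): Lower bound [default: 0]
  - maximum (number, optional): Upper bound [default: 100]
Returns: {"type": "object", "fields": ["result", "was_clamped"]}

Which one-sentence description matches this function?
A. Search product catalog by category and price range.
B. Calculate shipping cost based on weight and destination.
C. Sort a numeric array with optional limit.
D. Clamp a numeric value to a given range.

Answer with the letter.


Parameters value, minimum, maximum and return ["result", "was_clamped"] fit: Clamp a numeric value to a given range.
D


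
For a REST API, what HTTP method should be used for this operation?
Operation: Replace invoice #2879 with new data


GET = read, POST = create, PUT = update/replace, DELETE = remove
This operation is an update/replace.
PUT


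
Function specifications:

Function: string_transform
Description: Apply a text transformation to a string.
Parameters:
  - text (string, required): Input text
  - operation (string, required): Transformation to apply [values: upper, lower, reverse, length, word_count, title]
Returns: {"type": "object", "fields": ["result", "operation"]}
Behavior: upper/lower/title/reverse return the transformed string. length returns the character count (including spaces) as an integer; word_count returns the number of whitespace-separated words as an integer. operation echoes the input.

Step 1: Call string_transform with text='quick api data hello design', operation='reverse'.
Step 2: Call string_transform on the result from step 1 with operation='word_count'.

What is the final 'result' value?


Step 1: string_transform(text='quick api data hello design', operation='reverse')
  -> result = 'ngised olleh atad ipa kciuq'
Step 2: string_transform(text='ngised olleh atad ipa kciuq', operation='word_count')
  words: ngised, olleh, atad, ipa, kciuq -> 5
  -> result = 5
5


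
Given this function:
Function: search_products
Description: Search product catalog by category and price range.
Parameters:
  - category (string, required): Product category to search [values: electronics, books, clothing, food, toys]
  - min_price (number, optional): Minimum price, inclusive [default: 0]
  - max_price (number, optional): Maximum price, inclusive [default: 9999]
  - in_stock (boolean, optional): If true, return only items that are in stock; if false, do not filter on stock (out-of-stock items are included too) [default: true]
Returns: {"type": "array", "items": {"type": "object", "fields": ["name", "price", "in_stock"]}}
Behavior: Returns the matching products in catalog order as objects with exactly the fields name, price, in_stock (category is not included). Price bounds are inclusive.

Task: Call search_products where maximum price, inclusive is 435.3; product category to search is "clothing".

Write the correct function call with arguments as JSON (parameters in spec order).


Mapping each described value to its parameter name:
  'Maximum price, inclusive' -> max_price = 435.3
  'Product category to search' -> category = "clothing"
search_products({"category": "clothing", "max_price": 435.3})


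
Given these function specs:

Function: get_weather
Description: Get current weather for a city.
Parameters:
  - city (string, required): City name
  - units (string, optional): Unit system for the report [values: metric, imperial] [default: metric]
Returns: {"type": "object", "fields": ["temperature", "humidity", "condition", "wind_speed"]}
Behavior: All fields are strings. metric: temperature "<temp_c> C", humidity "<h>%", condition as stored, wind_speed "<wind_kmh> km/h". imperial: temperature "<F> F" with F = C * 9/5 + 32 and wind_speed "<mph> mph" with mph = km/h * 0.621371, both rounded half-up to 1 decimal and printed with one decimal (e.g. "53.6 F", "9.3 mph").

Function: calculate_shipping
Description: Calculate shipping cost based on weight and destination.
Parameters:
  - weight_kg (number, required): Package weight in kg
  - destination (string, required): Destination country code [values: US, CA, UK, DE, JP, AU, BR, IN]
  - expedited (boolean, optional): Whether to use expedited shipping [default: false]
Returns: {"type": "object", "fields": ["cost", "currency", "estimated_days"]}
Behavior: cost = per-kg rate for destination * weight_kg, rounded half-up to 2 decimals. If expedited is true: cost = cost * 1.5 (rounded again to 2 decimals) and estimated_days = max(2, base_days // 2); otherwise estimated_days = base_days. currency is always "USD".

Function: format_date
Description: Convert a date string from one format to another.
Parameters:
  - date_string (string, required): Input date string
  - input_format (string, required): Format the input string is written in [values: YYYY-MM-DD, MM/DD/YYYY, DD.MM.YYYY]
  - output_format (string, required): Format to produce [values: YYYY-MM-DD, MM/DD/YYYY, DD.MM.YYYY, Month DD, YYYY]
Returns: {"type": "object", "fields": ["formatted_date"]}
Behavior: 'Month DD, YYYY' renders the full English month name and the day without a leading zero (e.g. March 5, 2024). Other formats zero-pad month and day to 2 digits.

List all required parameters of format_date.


Parameters of format_date and their required/optional flag:
  date_string: required
  input_format: required
  output_format: required
date_string, input_format, output_format


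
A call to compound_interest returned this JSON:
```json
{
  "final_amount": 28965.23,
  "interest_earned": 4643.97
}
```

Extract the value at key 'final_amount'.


28965.23


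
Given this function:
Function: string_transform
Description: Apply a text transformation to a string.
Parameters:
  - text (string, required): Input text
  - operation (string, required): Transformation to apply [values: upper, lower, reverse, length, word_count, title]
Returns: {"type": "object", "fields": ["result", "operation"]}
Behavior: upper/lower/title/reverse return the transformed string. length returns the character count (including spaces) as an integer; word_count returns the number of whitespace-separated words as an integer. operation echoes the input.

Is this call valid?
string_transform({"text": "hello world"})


Checking required parameters...
Missing required parameter: operation
Invalid - missing required parameter 'operation'


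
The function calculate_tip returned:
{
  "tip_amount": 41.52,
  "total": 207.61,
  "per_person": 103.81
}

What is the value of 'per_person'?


103.81


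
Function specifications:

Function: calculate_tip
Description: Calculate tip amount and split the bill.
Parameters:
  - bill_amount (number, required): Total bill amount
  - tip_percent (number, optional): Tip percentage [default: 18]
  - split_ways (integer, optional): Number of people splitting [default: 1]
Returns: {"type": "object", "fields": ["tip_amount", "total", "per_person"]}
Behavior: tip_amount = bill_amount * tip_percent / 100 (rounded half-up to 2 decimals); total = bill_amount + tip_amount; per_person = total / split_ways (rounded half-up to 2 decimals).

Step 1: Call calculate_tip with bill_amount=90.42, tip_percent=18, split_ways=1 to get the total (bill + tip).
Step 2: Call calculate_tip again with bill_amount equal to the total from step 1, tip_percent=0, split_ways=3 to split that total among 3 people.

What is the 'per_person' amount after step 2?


Step 1: calculate_tip(bill_amount=90.42, tip_percent=18, split_ways=1)
  tip_amount = 90.42 * 18/100 = 16.2756 -> 16.28
  total = 90.42 + 16.28 = 106.70
  per_person = 106.70 / 1 = 106.7 -> 106.70
  -> total = 106.70
Step 2: calculate_tip(bill_amount=106.7, tip_percent=0, split_ways=3)
  tip_amount = 106.7 * 0/100 = 0 -> 0.00
  total = 106.7 + 0.00 = 106.70
  per_person = 106.70 / 3 = 35.566667 -> 35.57
  -> per_person = 35.57
$35.57


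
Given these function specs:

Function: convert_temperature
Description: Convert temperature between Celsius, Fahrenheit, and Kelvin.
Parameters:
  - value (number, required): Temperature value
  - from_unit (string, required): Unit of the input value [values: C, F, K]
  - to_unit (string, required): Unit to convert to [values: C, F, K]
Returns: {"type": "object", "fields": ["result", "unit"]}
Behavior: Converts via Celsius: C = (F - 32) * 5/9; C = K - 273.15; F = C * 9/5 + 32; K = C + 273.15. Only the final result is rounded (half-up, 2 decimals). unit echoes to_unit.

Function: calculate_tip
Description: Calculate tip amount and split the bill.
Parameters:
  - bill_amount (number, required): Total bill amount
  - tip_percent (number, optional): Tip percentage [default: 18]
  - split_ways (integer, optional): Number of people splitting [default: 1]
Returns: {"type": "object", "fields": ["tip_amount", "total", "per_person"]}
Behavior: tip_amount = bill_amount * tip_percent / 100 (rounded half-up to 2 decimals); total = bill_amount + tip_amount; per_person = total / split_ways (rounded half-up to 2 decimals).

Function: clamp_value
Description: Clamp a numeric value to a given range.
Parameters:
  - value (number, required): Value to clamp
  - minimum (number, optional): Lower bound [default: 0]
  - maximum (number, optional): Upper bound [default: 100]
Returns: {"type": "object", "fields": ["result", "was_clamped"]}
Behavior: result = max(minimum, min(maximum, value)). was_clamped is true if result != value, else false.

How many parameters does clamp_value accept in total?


Parameters of clamp_value: value (required), minimum (optional), maximum (optional)
Total:
3


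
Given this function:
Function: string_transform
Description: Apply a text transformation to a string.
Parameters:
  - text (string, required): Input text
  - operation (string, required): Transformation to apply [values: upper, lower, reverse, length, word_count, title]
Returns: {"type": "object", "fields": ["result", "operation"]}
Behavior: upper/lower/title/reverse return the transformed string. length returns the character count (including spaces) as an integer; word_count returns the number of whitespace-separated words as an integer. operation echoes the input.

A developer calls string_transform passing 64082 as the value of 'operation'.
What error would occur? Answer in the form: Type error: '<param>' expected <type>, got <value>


Spec: 'operation' is declared as string; 64082 is an integer.
Type error: 'operation' expected string, got 64082


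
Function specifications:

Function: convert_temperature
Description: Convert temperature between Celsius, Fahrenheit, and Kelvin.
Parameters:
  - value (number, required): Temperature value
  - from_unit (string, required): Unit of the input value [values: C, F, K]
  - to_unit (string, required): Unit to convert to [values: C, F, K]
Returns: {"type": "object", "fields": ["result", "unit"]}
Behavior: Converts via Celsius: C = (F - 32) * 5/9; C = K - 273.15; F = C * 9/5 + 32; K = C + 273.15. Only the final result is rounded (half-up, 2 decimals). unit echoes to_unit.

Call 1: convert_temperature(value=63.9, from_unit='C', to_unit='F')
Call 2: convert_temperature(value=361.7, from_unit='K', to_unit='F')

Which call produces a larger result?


Call 1:
  Input already in C: 63.9
  To F: 63.9 * 9/5 + 32 = 147.02
  Round to 2 decimals: 147.02
  -> 147.02 F
Call 2:
  To C: 361.7 - 273.15 = 88.55
  To F: 88.55 * 9/5 + 32 = 191.39
  Round to 2 decimals: 191.39
  -> 191.39 F
Call 2 (191.39 F)


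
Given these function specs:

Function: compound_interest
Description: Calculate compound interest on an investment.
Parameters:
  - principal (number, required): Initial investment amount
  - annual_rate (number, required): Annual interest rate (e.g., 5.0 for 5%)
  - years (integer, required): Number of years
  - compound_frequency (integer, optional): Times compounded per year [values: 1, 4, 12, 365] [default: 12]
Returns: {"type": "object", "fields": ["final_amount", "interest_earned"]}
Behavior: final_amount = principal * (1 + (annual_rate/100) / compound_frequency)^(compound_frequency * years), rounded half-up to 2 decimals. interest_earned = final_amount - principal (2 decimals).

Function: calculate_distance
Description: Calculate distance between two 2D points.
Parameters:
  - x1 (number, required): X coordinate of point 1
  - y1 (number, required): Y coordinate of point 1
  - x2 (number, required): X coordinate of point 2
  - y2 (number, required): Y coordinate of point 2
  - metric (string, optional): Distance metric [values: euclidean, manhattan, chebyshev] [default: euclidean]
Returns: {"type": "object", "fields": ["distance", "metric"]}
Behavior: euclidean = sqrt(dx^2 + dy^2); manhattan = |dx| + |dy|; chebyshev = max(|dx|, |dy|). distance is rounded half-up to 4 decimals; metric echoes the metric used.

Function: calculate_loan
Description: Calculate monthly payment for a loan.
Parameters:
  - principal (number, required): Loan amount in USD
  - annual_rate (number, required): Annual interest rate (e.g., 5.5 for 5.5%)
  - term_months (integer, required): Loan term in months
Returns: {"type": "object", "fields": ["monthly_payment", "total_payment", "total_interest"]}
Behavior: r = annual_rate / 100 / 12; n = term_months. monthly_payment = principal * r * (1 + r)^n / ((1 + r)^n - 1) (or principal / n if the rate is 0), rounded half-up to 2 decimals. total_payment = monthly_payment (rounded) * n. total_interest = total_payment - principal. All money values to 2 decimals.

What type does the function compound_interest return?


The compound_interest spec declares Returns: {"type": "object", "fields": ["final_amount", "interest_earned"]}
Type:
object


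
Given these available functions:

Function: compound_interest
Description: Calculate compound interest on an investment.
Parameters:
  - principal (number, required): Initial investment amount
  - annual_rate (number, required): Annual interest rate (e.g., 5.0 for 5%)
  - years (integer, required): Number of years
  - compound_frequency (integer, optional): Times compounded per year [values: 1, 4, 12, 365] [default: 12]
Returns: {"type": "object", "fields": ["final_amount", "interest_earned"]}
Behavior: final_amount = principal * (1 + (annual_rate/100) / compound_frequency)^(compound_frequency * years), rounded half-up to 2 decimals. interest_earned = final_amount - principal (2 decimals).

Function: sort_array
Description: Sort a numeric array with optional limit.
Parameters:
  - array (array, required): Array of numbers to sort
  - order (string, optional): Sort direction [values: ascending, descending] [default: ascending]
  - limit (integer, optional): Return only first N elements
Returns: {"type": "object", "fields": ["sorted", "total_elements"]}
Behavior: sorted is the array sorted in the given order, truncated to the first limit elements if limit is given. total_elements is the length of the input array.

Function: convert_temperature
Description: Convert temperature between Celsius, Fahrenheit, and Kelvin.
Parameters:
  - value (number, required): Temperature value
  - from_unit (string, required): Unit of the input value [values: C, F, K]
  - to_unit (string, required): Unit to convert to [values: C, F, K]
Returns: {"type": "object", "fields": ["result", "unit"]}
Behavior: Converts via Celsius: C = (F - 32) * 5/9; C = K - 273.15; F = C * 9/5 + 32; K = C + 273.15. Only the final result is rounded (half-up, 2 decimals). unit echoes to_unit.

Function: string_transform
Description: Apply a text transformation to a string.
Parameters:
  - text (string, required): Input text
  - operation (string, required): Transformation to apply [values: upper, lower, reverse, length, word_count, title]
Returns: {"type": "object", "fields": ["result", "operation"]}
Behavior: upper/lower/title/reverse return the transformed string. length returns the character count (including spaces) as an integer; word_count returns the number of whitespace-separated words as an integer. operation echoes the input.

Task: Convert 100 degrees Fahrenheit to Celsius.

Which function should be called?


The task needs a function whose description is: Convert temperature between Celsius, Fahrenheit, and Kelvin.
convert_temperature


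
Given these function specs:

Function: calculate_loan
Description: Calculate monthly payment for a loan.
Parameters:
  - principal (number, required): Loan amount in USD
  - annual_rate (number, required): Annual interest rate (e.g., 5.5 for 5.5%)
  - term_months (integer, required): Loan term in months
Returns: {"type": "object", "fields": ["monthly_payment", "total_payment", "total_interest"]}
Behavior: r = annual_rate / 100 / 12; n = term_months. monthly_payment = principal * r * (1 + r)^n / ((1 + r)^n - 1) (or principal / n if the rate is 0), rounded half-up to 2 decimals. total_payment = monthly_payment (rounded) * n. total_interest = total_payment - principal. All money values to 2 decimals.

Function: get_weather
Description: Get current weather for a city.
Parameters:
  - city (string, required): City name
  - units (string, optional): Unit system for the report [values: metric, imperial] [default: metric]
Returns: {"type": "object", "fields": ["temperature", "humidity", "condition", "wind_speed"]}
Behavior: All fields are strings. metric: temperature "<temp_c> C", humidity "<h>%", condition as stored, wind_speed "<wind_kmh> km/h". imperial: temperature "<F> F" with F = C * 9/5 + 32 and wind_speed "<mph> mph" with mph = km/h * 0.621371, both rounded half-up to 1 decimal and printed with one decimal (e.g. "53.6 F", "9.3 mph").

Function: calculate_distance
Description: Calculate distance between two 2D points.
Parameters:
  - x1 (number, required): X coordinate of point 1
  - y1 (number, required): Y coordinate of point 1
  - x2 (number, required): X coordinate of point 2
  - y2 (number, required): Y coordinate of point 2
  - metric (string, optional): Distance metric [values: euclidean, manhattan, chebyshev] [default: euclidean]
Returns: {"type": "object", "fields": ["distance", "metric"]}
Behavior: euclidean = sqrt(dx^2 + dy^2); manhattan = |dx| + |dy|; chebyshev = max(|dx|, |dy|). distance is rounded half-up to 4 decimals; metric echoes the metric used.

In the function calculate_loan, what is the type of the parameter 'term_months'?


The calculate_loan spec declares:
  - term_months (integer, required): Loan term in months
Type:
integer


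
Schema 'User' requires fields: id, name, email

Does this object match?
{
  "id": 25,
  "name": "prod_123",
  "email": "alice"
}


Checking required fields... All present.
Valid - all required fields present


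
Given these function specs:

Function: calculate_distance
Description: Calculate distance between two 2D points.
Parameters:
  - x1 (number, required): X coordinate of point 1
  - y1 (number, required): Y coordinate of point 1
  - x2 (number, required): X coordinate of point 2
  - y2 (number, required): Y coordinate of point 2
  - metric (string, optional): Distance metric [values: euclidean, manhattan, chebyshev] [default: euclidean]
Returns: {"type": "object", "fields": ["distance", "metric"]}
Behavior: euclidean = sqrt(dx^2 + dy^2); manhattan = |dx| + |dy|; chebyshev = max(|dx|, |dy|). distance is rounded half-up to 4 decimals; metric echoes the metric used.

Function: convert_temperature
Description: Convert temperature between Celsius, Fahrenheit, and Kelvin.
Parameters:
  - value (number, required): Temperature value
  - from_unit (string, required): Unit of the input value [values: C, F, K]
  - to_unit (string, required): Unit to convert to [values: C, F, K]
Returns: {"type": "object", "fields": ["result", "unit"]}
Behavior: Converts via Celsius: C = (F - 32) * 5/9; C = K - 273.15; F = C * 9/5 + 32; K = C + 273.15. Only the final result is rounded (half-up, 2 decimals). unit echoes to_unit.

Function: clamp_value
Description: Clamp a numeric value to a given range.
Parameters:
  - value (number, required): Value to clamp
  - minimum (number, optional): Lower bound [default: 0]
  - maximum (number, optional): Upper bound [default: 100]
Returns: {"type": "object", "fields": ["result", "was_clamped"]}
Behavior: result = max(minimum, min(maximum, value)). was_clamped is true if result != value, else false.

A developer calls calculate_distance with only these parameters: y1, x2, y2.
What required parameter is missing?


Required parameters: x1, y1, x2, y2
Provided: y1, x2, y2
Missing: x1
x1


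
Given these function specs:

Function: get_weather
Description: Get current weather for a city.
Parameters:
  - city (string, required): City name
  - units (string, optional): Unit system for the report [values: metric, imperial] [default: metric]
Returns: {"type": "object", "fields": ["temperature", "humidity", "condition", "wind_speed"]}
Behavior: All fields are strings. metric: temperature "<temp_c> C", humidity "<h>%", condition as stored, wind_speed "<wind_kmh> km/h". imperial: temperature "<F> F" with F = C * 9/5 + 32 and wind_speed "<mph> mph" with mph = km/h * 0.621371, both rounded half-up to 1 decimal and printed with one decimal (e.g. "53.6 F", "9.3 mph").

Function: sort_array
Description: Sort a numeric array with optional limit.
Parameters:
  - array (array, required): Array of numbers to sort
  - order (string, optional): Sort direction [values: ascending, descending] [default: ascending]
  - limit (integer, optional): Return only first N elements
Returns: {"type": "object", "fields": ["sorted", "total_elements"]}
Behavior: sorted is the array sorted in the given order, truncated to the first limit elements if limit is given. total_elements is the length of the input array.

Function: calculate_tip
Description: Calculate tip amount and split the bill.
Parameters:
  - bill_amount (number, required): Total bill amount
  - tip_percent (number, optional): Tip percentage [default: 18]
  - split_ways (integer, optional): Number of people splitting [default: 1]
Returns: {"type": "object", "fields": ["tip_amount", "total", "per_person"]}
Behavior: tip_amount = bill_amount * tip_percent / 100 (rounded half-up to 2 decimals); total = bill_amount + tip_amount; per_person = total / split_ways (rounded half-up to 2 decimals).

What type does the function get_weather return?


The get_weather spec declares Returns: {"type": "object", "fields": ["temperature", "humidity", "condition", "wind_speed"]}
Type:
object


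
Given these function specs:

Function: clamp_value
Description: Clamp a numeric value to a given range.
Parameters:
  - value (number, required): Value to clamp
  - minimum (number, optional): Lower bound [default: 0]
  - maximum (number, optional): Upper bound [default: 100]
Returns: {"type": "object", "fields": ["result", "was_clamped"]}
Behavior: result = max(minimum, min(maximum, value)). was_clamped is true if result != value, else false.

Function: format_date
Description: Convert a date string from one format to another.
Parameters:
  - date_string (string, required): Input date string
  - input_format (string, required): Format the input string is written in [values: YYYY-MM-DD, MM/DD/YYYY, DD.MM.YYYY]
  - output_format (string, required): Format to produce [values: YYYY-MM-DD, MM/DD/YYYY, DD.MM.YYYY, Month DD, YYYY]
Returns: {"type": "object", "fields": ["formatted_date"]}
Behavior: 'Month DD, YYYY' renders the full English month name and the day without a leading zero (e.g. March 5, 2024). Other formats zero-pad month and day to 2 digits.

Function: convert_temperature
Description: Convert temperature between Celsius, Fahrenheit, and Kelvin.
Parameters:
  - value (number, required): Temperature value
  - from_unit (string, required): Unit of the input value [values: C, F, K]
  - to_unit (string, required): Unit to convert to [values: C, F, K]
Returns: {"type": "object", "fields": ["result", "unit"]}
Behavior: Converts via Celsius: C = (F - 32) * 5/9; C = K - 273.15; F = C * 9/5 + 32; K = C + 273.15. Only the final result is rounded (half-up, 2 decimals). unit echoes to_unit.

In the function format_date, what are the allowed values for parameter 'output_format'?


The format_date spec declares:
  - output_format (string, required): Format to produce [values: YYYY-MM-DD, MM/DD/YYYY, DD.MM.YYYY, Month DD, YYYY]
Allowed values:
YYYY-MM-DD, MM/DD/YYYY, DD.MM.YYYY, Month DD, YYYY


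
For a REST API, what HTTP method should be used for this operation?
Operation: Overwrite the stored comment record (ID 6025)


GET = read, POST = create, PUT = update/replace, DELETE = remove
This operation is an update/replace.
PUT


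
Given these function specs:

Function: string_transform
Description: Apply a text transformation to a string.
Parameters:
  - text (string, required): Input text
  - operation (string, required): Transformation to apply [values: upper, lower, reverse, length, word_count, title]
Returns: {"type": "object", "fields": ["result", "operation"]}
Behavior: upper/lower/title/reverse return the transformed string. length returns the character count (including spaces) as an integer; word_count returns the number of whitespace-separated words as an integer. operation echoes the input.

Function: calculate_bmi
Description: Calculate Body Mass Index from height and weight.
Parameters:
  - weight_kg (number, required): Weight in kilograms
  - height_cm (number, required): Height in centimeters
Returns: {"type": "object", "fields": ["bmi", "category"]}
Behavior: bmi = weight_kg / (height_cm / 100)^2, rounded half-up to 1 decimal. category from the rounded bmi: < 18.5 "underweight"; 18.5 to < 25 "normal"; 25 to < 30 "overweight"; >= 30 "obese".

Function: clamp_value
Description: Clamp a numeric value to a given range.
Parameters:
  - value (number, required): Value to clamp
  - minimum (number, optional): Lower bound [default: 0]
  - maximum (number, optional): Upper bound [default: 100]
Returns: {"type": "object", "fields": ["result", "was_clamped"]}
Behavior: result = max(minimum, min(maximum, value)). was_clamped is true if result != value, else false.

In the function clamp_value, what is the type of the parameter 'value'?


The clamp_value spec declares:
  - value (number, required): Value to clamp
Type:
number


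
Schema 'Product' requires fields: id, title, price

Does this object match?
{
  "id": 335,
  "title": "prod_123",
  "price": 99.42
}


Checking required fields... All present.
Valid - all required fields present


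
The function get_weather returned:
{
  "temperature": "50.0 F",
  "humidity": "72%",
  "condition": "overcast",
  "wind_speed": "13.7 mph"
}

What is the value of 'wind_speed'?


13.7 mph


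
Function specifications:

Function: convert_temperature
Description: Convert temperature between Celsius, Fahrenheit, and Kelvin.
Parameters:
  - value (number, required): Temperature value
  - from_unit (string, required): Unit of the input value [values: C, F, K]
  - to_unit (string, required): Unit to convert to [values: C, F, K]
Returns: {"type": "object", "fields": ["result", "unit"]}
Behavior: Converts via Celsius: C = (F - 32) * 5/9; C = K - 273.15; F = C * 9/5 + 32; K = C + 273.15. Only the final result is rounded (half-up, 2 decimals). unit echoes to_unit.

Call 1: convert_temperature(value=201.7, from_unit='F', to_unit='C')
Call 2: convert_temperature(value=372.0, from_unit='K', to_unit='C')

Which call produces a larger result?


Call 1:
  To C: (201.7 - 32) * 5/9 = 94.277778
  Target is C: 94.277778
  Round to 2 decimals: 94.28
  -> 94.28 C
Call 2:
  To C: 372 - 273.15 = 98.85
  Target is C: 98.85
  Round to 2 decimals: 98.85
  -> 98.85 C
Call 2 (98.85 C)


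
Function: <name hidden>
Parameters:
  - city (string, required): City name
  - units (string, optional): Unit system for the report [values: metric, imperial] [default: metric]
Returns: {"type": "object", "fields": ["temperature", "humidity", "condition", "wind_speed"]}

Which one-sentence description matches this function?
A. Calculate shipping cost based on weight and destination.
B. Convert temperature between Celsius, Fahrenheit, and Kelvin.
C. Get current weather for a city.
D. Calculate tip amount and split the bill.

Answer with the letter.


Parameters city, units and return ["temperature", "humidity", "condition", "wind_speed"] fit: Get current weather for a city.
C


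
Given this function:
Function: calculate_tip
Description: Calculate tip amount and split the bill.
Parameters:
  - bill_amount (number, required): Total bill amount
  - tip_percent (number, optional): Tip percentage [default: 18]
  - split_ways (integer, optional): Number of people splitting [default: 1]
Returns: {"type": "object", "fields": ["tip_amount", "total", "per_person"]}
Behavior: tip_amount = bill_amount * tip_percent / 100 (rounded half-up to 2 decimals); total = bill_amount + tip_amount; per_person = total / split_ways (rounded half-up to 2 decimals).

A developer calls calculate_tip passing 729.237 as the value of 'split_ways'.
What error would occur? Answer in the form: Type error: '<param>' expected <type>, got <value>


Spec: 'split_ways' is declared as integer; 729.237 is a non-integer number.
Type error: 'split_ways' expected integer, got 729.237


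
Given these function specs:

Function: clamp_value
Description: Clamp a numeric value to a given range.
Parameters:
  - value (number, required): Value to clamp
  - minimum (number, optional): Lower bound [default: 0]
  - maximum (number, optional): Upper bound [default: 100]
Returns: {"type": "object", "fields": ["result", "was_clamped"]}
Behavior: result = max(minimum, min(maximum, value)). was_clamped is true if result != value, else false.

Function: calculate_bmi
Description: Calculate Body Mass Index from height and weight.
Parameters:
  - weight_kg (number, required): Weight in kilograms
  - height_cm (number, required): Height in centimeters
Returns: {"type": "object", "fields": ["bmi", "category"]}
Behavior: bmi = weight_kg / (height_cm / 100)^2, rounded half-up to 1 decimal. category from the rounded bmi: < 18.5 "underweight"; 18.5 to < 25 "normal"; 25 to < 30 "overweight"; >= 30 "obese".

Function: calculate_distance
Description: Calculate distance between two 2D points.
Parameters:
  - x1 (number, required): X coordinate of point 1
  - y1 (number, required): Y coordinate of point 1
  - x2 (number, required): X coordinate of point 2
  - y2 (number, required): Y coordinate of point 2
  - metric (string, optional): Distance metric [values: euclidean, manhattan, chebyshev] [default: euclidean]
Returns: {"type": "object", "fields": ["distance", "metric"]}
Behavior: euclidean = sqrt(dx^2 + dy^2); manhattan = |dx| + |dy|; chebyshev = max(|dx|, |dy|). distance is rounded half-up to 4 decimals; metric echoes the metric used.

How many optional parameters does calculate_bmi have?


Parameters of calculate_bmi: weight_kg (required), height_cm (required)
Optional count:
0


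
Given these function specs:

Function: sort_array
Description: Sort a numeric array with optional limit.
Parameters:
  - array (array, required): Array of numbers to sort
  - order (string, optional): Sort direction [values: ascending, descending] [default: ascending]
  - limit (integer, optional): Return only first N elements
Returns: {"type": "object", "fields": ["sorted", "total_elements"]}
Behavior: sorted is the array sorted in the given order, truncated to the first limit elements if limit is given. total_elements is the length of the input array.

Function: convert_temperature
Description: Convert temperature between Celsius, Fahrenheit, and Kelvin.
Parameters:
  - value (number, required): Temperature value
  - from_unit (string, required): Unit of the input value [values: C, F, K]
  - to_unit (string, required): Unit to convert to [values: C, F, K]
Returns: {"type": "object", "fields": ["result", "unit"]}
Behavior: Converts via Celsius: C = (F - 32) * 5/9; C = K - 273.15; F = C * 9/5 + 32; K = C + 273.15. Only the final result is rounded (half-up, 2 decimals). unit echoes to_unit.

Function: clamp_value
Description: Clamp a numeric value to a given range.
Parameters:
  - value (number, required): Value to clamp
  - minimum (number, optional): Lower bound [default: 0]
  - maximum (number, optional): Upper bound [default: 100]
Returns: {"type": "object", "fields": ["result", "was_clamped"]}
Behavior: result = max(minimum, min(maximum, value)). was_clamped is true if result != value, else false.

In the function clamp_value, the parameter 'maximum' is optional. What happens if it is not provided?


The clamp_value spec declares:
  - maximum (number, optional): Upper bound [default: 100]
It defaults to 100


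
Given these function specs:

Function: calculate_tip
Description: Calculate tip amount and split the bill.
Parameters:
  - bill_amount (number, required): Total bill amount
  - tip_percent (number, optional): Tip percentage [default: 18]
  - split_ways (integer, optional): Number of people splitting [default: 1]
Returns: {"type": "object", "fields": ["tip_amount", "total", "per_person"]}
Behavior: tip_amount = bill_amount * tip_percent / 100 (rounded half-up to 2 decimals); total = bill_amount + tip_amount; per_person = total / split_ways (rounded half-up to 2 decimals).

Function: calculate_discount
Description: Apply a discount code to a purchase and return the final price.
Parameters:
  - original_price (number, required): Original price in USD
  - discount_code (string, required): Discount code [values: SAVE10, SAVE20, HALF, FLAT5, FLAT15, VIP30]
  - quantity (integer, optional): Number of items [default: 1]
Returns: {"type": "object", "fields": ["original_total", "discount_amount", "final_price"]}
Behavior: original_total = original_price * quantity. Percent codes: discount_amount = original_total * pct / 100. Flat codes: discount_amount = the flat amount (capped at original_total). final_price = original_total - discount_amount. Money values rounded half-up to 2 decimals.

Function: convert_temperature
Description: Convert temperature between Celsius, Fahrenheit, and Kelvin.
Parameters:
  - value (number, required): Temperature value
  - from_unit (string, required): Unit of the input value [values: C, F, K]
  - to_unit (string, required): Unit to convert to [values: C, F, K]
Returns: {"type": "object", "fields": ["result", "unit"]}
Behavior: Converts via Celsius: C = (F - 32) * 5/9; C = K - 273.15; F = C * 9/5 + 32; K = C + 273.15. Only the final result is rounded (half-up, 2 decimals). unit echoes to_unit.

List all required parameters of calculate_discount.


Parameters of calculate_discount and their required/optional flag:
  original_price: required
  discount_code: required
  quantity: optional
discount_code, original_price


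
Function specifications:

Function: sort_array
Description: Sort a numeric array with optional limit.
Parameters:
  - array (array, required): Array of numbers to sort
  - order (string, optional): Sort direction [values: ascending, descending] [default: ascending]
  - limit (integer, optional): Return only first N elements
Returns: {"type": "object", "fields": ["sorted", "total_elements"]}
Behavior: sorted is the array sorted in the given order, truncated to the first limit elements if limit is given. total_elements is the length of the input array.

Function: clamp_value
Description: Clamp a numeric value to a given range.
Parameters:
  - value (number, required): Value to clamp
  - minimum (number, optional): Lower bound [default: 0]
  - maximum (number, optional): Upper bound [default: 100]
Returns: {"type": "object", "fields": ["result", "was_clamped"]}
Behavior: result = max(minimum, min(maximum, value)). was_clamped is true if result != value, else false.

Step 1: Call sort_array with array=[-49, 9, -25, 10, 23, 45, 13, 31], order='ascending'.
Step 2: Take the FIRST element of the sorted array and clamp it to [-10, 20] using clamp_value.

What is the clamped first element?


Step 1: sort_array(order=ascending)
  sorted: [-49, -25, 9, 10, 13, 23, 31, 45]
  -> first element = -49
Step 2: clamp_value(value=-49, minimum=-10, maximum=20)
  result = max(-10, min(20, -49)) = max(-10, -49) = -10
  was_clamped = (-10 != -49) = true
  -> result = -10
-10


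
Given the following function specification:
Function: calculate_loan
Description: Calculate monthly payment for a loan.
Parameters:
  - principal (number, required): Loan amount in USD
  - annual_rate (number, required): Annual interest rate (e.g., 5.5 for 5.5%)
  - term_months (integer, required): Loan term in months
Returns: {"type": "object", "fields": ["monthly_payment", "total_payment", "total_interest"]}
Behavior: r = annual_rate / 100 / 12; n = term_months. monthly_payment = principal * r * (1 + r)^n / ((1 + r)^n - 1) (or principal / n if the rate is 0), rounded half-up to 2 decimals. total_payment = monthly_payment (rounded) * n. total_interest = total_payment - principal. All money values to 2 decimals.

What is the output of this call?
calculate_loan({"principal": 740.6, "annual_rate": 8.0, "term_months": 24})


r = 8.0 / 100 / 12 = 0.006666666667 (keep full precision)
(1 + r)^24 = 1.17288793
monthly_payment = 740.6 * 0.006666666667 * 1.17288793 / (1.17288793 - 1) = 33.495332 -> 33.50
total_payment = 33.50 * 24 = 804.00
total_interest = 804.00 - 740.60 = 63.40
Output:
{"monthly_payment": 33.5, "total_payment": 804.0, "total_interest": 63.4}


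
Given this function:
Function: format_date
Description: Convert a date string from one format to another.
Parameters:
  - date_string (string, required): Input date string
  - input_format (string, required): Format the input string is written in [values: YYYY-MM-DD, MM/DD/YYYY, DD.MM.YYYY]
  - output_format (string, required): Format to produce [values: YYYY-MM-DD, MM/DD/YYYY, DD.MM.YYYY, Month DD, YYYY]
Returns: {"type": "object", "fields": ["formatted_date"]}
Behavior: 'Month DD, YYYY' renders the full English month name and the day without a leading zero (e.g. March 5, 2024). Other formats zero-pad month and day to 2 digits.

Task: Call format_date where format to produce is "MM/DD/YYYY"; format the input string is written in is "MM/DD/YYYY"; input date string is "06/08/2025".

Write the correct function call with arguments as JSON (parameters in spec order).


Mapping each described value to its parameter name:
  'Format to produce' -> output_format = "MM/DD/YYYY"
  'Format the input string is written in' -> input_format = "MM/DD/YYYY"
  'Input date string' -> date_string = "06/08/2025"
format_date({"date_string": "06/08/2025", "input_format": "MM/DD/YYYY", "output_format": "MM/DD/YYYY"})


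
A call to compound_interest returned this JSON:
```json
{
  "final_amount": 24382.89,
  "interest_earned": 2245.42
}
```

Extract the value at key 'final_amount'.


24382.89


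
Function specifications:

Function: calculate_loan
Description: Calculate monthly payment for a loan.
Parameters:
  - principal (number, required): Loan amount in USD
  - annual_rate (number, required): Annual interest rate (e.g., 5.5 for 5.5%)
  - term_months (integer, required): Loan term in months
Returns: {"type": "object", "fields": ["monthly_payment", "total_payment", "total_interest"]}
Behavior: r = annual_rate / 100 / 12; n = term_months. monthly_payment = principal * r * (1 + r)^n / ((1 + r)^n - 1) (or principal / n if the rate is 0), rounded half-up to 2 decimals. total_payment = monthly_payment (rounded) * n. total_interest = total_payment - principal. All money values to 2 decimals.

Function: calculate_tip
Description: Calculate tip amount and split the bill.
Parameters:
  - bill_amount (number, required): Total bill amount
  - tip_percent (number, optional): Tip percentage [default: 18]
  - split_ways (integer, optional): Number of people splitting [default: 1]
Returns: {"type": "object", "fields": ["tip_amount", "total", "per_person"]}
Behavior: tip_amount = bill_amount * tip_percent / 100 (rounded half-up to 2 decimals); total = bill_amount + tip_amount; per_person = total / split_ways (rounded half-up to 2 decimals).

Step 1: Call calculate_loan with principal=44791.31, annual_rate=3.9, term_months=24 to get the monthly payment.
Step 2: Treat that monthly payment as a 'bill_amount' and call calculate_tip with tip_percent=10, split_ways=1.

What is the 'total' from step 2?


Step 1: calculate_loan(principal=44791.31, annual_rate=3.9, term_months=24)
  r = 3.9 / 100 / 12 = 0.00325 (keep full precision)
  (1 + r)^24 = 1.08098593
  monthly_payment = 44791.31 * 0.00325 * 1.08098593 / (1.08098593 - 1) = 1943.066154 -> 1943.07
  total_payment = 1943.07 * 24 = 46633.68
  total_interest = 46633.68 - 44791.31 = 1842.37
  -> monthly_payment = 1943.07
Step 2: calculate_tip(bill_amount=1943.07, tip_percent=10, split_ways=1)
  tip_amount = 1943.07 * 10/100 = 194.307 -> 194.31
  total = 1943.07 + 194.31 = 2137.38
  per_person = 2137.38 / 1 = 2137.38 -> 2137.38
  -> total = 2137.38
$2137.38
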